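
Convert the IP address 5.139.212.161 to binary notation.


5 = 00000101
139 = 10001011
212 = 11010100
161 = 10100001
Binary: 00000101.10001011.11010100.10100001


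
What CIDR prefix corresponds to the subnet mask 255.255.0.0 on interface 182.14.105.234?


Binary: 11111111.11111111.00000000.00000000
Count leading 1s
Prefix: /16


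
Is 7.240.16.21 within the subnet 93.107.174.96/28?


Subnet network: 93.107.174.96
Test IP AND mask: 7.240.16.16
No, 7.240.16.21 is not in 93.107.174.96/28


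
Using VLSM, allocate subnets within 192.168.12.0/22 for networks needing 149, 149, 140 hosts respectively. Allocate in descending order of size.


149 hosts -> /24 (254 usable): 192.168.12.0/24
149 hosts -> /24 (254 usable): 192.168.13.0/24
140 hosts -> /24 (254 usable): 192.168.14.0/24
Allocation: 192.168.12.0/24 (149 hosts, 254 usable); 192.168.13.0/24 (149 hosts, 254 usable); 192.168.14.0/24 (140 hosts, 254 usable)


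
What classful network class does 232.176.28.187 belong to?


First octet: 232
Binary: 11101000
1110xxxx -> Class D (224-239)
Class D (multicast), default mask N/A


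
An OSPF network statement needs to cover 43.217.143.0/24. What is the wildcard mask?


Subnet mask: 255.255.255.0
Wildcard = 255.255.255.255 - subnet mask
255 - 255 = 0
255 - 255 = 0
255 - 255 = 0
255 - 0 = 255
Wildcard: 0.0.0.255


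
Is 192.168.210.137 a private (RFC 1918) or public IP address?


RFC 1918 private ranges:
  10.0.0.0/8 (10.0.0.0 - 10.255.255.255)
  172.16.0.0/12 (172.16.0.0 - 172.31.255.255)
  192.168.0.0/16 (192.168.0.0 - 192.168.255.255)
Private (in 192.168.0.0/16)


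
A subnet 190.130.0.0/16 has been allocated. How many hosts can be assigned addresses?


Host bits = 32 - 16 = 16
Total addresses = 2^16 = 65536
Usable = total - 2 (network and broadcast)
Usable hosts: 65534


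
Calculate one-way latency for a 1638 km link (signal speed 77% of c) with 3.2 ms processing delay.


Speed = 0.77 * 3e5 km/s = 231000 km/s
Propagation delay = 1638 / 231000 = 0.0071 s = 7.0909 ms
Processing delay = 3.2 ms
Total one-way latency = 10.2909 ms


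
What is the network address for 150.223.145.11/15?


IP:   10010110.11011111.10010001.00001011
Mask: 11111111.11111110.00000000.00000000
AND operation:
Net:  10010110.11011110.00000000.00000000
Network: 150.222.0.0/15


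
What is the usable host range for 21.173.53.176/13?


Network: 21.168.0.0
Broadcast: 21.175.255.255
First usable = network + 1
Last usable = broadcast - 1
Range: 21.168.0.1 to 21.175.255.254


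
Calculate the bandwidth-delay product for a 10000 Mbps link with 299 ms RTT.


BDP = bandwidth * RTT
= 10000 Mbps * 299 ms
= 10000 * 1e6 * 299 / 1000 bits
= 2990000000 bits
= 373750000 bytes
= 364990.2344 KB
BDP = 2990000000 bits (373750000 bytes)


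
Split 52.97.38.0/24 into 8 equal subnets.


New prefix = 24 + 3 = 27
Each subnet has 32 addresses
  52.97.38.0/27
  52.97.38.32/27
  52.97.38.64/27
  52.97.38.96/27
  52.97.38.128/27
  52.97.38.160/27
  52.97.38.192/27
  52.97.38.224/27
Subnets: 52.97.38.0/27, 52.97.38.32/27, 52.97.38.64/27, 52.97.38.96/27, 52.97.38.128/27, 52.97.38.160/27, 52.97.38.192/27, 52.97.38.224/27


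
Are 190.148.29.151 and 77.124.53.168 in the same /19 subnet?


Mask: 255.255.224.0
190.148.29.151 AND mask = 190.148.0.0
77.124.53.168 AND mask = 77.124.32.0
No, different subnets (190.148.0.0 vs 77.124.32.0)


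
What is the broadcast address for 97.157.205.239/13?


Network: 97.152.0.0/13
Host bits = 19
Set all host bits to 1:
Broadcast: 97.159.255.255


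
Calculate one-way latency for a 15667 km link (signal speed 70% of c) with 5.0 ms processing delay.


Speed = 0.7 * 3e5 km/s = 210000 km/s
Propagation delay = 15667 / 210000 = 0.0746 s = 74.6048 ms
Processing delay = 5.0 ms
Total one-way latency = 79.6048 ms


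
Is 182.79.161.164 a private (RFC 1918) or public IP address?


RFC 1918 private ranges:
  10.0.0.0/8 (10.0.0.0 - 10.255.255.255)
  172.16.0.0/12 (172.16.0.0 - 172.31.255.255)
  192.168.0.0/16 (192.168.0.0 - 192.168.255.255)
Public (not in any RFC 1918 range)


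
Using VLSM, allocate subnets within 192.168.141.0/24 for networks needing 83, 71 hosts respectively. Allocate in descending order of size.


83 hosts -> /25 (126 usable): 192.168.141.0/25
71 hosts -> /25 (126 usable): 192.168.141.128/25
Allocation: 192.168.141.0/25 (83 hosts, 126 usable); 192.168.141.128/25 (71 hosts, 126 usable)


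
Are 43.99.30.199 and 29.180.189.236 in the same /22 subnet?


Mask: 255.255.252.0
43.99.30.199 AND mask = 43.99.28.0
29.180.189.236 AND mask = 29.180.188.0
No, different subnets (43.99.28.0 vs 29.180.188.0)


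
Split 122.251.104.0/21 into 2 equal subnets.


New prefix = 21 + 1 = 22
Each subnet has 1024 addresses
  122.251.104.0/22
  122.251.108.0/22
Subnets: 122.251.104.0/22, 122.251.108.0/22


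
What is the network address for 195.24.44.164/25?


IP:   11000011.00011000.00101100.10100100
Mask: 11111111.11111111.11111111.10000000
AND operation:
Net:  11000011.00011000.00101100.10000000
Network: 195.24.44.128/25


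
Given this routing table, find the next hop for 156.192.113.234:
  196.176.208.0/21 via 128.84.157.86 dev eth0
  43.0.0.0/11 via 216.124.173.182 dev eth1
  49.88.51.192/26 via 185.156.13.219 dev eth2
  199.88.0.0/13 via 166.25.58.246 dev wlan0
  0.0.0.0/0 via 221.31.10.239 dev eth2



Longest prefix match for 156.192.113.234:
  /21 196.176.208.0: no
  /11 43.0.0.0: no
  /26 49.88.51.192: no
  /13 199.88.0.0: no
  /0 0.0.0.0: MATCH
Selected: next-hop 221.31.10.239 via eth2 (matched /0)


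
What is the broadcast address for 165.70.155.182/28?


Network: 165.70.155.176/28
Host bits = 4
Set all host bits to 1:
Broadcast: 165.70.155.191


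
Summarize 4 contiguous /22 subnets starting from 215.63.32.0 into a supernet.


Original prefix: /22
Number of subnets: 4 = 2^2
New prefix = 22 - 2 = 20
Supernet: 215.63.32.0/20


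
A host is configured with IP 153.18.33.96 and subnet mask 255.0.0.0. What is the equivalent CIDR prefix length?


Binary: 11111111.00000000.00000000.00000000
Count leading 1s
Prefix: /8


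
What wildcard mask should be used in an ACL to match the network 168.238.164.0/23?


Subnet mask: 255.255.254.0
Wildcard = 255.255.255.255 - subnet mask
255 - 255 = 0
255 - 255 = 0
255 - 254 = 1
255 - 0 = 255
Wildcard: 0.0.1.255


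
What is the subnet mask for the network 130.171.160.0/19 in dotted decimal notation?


/19 means 19 network bits, 13 host bits
Binary: 11111111111111111110000000000000
Mask: 255.255.224.0


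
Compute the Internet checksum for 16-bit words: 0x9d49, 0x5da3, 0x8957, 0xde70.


Sum all words (with carry folding):
+ 0x9d49 = 0x9d49
+ 0x5da3 = 0xfaec
+ 0x8957 = 0x8444
+ 0xde70 = 0x62b5
One's complement: ~0x62b5
Checksum = 0x9d4a


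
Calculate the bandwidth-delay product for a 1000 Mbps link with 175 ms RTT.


BDP = bandwidth * RTT
= 1000 Mbps * 175 ms
= 1000 * 1e6 * 175 / 1000 bits
= 175000000 bits
= 21875000 bytes
= 21362.3047 KB
BDP = 175000000 bits (21875000 bytes)


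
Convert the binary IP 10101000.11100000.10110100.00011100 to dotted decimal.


10101000 = 168
11100000 = 224
10110100 = 180
00011100 = 28
IP: 168.224.180.28


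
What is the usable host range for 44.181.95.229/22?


Network: 44.181.92.0
Broadcast: 44.181.95.255
First usable = network + 1
Last usable = broadcast - 1
Range: 44.181.92.1 to 44.181.95.254


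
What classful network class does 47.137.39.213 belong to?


First octet: 47
Binary: 00101111
0xxxxxxx -> Class A (1-126)
Class A, default mask 255.0.0.0 (/8)


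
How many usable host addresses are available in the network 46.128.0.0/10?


Host bits = 32 - 10 = 22
Total addresses = 2^22 = 4194304
Usable = total - 2 (network and broadcast)
Usable hosts: 4194302


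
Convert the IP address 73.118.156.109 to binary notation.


73 = 01001001
118 = 01110110
156 = 10011100
109 = 01101101
Binary: 01001001.01110110.10011100.01101101


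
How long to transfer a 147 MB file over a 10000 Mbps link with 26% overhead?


Effective throughput = 10000 * (1 - 26/100) = 7400 Mbps
File size in Mb = 147 * 8 = 1176 Mb
Time = 1176 / 7400
Time = 0.1589 seconds


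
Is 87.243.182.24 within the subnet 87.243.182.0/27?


Subnet network: 87.243.182.0
Test IP AND mask: 87.243.182.0
Yes, 87.243.182.24 is in 87.243.182.0/27


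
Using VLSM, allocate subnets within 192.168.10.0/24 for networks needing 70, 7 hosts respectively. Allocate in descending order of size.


70 hosts -> /25 (126 usable): 192.168.10.0/25
7 hosts -> /28 (14 usable): 192.168.10.128/28
Allocation: 192.168.10.0/25 (70 hosts, 126 usable); 192.168.10.128/28 (7 hosts, 14 usable)


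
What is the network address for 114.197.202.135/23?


IP:   01110010.11000101.11001010.10000111
Mask: 11111111.11111111.11111110.00000000
AND operation:
Net:  01110010.11000101.11001010.00000000
Network: 114.197.202.0/23


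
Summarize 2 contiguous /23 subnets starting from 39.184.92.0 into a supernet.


Original prefix: /23
Number of subnets: 2 = 2^1
New prefix = 23 - 1 = 22
Supernet: 39.184.92.0/22


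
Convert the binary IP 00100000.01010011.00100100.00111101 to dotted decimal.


00100000 = 32
01010011 = 83
00100100 = 36
00111101 = 61
IP: 32.83.36.61


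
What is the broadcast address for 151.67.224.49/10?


Network: 151.64.0.0/10
Host bits = 22
Set all host bits to 1:
Broadcast: 151.127.255.255


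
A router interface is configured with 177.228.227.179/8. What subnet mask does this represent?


/8 means 8 network bits, 24 host bits
Binary: 11111111000000000000000000000000
Mask: 255.0.0.0


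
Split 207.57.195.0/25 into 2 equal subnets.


New prefix = 25 + 1 = 26
Each subnet has 64 addresses
  207.57.195.0/26
  207.57.195.64/26
Subnets: 207.57.195.0/26, 207.57.195.64/26


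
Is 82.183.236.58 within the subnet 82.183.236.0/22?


Subnet network: 82.183.236.0
Test IP AND mask: 82.183.236.0
Yes, 82.183.236.58 is in 82.183.236.0/22


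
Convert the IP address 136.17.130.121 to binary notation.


136 = 10001000
17 = 00010001
130 = 10000010
121 = 01111001
Binary: 10001000.00010001.10000010.01111001


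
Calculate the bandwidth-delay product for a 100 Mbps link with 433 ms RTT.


BDP = bandwidth * RTT
= 100 Mbps * 433 ms
= 100 * 1e6 * 433 / 1000 bits
= 43300000 bits
= 5412500 bytes
= 5285.6445 KB
BDP = 43300000 bits (5412500 bytes)


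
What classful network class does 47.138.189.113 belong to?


First octet: 47
Binary: 00101111
0xxxxxxx -> Class A (1-126)
Class A, default mask 255.0.0.0 (/8)


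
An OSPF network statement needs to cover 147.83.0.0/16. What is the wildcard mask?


Subnet mask: 255.255.0.0
Wildcard = 255.255.255.255 - subnet mask
255 - 255 = 0
255 - 255 = 0
255 - 0 = 255
255 - 0 = 255
Wildcard: 0.0.255.255


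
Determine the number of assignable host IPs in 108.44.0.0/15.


Host bits = 32 - 15 = 17
Total addresses = 2^17 = 131072
Usable = total - 2 (network and broadcast)
Usable hosts: 131070


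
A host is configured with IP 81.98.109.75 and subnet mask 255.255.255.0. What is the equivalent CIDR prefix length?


Binary: 11111111.11111111.11111111.00000000
Count leading 1s
Prefix: /24


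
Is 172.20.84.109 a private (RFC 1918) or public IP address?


RFC 1918 private ranges:
  10.0.0.0/8 (10.0.0.0 - 10.255.255.255)
  172.16.0.0/12 (172.16.0.0 - 172.31.255.255)
  192.168.0.0/16 (192.168.0.0 - 192.168.255.255)
Private (in 172.16.0.0/12)


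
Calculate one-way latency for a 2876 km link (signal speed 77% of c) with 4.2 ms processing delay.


Speed = 0.77 * 3e5 km/s = 231000 km/s
Propagation delay = 2876 / 231000 = 0.0125 s = 12.4502 ms
Processing delay = 4.2 ms
Total one-way latency = 16.6502 ms


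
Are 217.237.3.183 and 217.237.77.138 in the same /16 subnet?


Mask: 255.255.0.0
217.237.3.183 AND mask = 217.237.0.0
217.237.77.138 AND mask = 217.237.0.0
Yes, same subnet (217.237.0.0)


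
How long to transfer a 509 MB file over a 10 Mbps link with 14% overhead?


Effective throughput = 10 * (1 - 14/100) = 8.6 Mbps
File size in Mb = 509 * 8 = 4072 Mb
Time = 4072 / 8.6
Time = 473.4884 seconds


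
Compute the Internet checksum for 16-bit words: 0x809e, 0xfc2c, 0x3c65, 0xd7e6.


Sum all words (with carry folding):
+ 0x809e = 0x809e
+ 0xfc2c = 0x7ccb
+ 0x3c65 = 0xb930
+ 0xd7e6 = 0x9117
One's complement: ~0x9117
Checksum = 0x6ee8


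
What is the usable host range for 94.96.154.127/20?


Network: 94.96.144.0
Broadcast: 94.96.159.255
First usable = network + 1
Last usable = broadcast - 1
Range: 94.96.144.1 to 94.96.159.254


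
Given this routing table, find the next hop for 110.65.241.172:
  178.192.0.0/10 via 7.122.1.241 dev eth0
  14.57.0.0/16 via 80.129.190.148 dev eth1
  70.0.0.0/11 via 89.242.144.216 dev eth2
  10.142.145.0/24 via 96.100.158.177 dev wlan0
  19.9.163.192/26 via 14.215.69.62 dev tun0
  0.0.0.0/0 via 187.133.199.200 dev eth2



Longest prefix match for 110.65.241.172:
  /10 178.192.0.0: no
  /16 14.57.0.0: no
  /11 70.0.0.0: no
  /24 10.142.145.0: no
  /26 19.9.163.192: no
  /0 0.0.0.0: MATCH
Selected: next-hop 187.133.199.200 via eth2 (matched /0)


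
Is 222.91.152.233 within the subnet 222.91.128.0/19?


Subnet network: 222.91.128.0
Test IP AND mask: 222.91.128.0
Yes, 222.91.152.233 is in 222.91.128.0/19


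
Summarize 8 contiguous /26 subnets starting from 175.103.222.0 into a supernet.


Original prefix: /26
Number of subnets: 8 = 2^3
New prefix = 26 - 3 = 23
Supernet: 175.103.222.0/23


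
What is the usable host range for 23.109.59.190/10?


Network: 23.64.0.0
Broadcast: 23.127.255.255
First usable = network + 1
Last usable = broadcast - 1
Range: 23.64.0.1 to 23.127.255.254


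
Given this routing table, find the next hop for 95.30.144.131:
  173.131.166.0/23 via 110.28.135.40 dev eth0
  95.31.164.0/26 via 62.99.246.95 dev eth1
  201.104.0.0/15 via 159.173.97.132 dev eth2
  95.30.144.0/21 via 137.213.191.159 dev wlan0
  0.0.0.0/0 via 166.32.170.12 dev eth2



Longest prefix match for 95.30.144.131:
  /23 173.131.166.0: no
  /26 95.31.164.0: no
  /15 201.104.0.0: no
  /21 95.30.144.0: MATCH
  /0 0.0.0.0: MATCH
Selected: next-hop 137.213.191.159 via wlan0 (matched /21)


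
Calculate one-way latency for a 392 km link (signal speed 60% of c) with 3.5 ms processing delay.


Speed = 0.6 * 3e5 km/s = 180000 km/s
Propagation delay = 392 / 180000 = 0.0022 s = 2.1778 ms
Processing delay = 3.5 ms
Total one-way latency = 5.6778 ms


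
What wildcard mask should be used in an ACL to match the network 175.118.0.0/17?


Subnet mask: 255.255.128.0
Wildcard = 255.255.255.255 - subnet mask
255 - 255 = 0
255 - 255 = 0
255 - 128 = 127
255 - 0 = 255
Wildcard: 0.0.127.255


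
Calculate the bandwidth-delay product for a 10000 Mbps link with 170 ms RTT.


BDP = bandwidth * RTT
= 10000 Mbps * 170 ms
= 10000 * 1e6 * 170 / 1000 bits
= 1700000000 bits
= 212500000 bytes
= 207519.5312 KB
BDP = 1700000000 bits (212500000 bytes)


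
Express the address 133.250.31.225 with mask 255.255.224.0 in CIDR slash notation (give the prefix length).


Binary: 11111111.11111111.11100000.00000000
Count leading 1s
Prefix: /19


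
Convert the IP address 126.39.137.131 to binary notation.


126 = 01111110
39 = 00100111
137 = 10001001
131 = 10000011
Binary: 01111110.00100111.10001001.10000011


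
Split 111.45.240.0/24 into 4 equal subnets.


New prefix = 24 + 2 = 26
Each subnet has 64 addresses
  111.45.240.0/26
  111.45.240.64/26
  111.45.240.128/26
  111.45.240.192/26
Subnets: 111.45.240.0/26, 111.45.240.64/26, 111.45.240.128/26, 111.45.240.192/26


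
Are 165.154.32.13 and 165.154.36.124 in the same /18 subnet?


Mask: 255.255.192.0
165.154.32.13 AND mask = 165.154.0.0
165.154.36.124 AND mask = 165.154.0.0
Yes, same subnet (165.154.0.0)


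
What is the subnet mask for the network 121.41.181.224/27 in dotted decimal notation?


/27 means 27 network bits, 5 host bits
Binary: 11111111111111111111111111100000
Mask: 255.255.255.224


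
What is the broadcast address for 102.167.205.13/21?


Network: 102.167.200.0/21
Host bits = 11
Set all host bits to 1:
Broadcast: 102.167.207.255


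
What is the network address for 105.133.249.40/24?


IP:   01101001.10000101.11111001.00101000
Mask: 11111111.11111111.11111111.00000000
AND operation:
Net:  01101001.10000101.11111001.00000000
Network: 105.133.249.0/24


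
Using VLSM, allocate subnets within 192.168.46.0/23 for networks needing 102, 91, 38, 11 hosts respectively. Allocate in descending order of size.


102 hosts -> /25 (126 usable): 192.168.46.0/25
91 hosts -> /25 (126 usable): 192.168.46.128/25
38 hosts -> /26 (62 usable): 192.168.47.0/26
11 hosts -> /28 (14 usable): 192.168.47.64/28
Allocation: 192.168.46.0/25 (102 hosts, 126 usable); 192.168.46.128/25 (91 hosts, 126 usable); 192.168.47.0/26 (38 hosts, 62 usable); 192.168.47.64/28 (11 hosts, 14 usable)


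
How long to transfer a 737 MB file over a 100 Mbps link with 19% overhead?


Effective throughput = 100 * (1 - 19/100) = 81 Mbps
File size in Mb = 737 * 8 = 5896 Mb
Time = 5896 / 81
Time = 72.7901 seconds


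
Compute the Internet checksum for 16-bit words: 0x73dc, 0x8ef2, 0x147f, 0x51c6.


Sum all words (with carry folding):
+ 0x73dc = 0x73dc
+ 0x8ef2 = 0x02cf
+ 0x147f = 0x174e
+ 0x51c6 = 0x6914
One's complement: ~0x6914
Checksum = 0x96eb


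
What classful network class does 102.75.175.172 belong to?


First octet: 102
Binary: 01100110
0xxxxxxx -> Class A (1-126)
Class A, default mask 255.0.0.0 (/8)


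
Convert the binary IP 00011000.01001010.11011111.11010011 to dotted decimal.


00011000 = 24
01001010 = 74
11011111 = 223
11010011 = 211
IP: 24.74.223.211


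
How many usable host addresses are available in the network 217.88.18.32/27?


Host bits = 32 - 27 = 5
Total addresses = 2^5 = 32
Usable = total - 2 (network and broadcast)
Usable hosts: 30


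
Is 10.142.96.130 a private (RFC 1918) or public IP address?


RFC 1918 private ranges:
  10.0.0.0/8 (10.0.0.0 - 10.255.255.255)
  172.16.0.0/12 (172.16.0.0 - 172.31.255.255)
  192.168.0.0/16 (192.168.0.0 - 192.168.255.255)
Private (in 10.0.0.0/8)


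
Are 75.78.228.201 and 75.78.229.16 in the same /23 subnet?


Mask: 255.255.254.0
75.78.228.201 AND mask = 75.78.228.0
75.78.229.16 AND mask = 75.78.228.0
Yes, same subnet (75.78.228.0)


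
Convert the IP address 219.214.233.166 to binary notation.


219 = 11011011
214 = 11010110
233 = 11101001
166 = 10100110
Binary: 11011011.11010110.11101001.10100110


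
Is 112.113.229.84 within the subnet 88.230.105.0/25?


Subnet network: 88.230.105.0
Test IP AND mask: 112.113.229.0
No, 112.113.229.84 is not in 88.230.105.0/25


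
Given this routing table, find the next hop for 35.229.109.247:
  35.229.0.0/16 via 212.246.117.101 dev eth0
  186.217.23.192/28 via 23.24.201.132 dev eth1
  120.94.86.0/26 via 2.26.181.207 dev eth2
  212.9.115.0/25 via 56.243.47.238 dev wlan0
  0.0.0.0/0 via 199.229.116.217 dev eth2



Longest prefix match for 35.229.109.247:
  /16 35.229.0.0: MATCH
  /28 186.217.23.192: no
  /26 120.94.86.0: no
  /25 212.9.115.0: no
  /0 0.0.0.0: MATCH
Selected: next-hop 212.246.117.101 via eth0 (matched /16)


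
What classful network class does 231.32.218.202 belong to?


First octet: 231
Binary: 11100111
1110xxxx -> Class D (224-239)
Class D (multicast), default mask N/A


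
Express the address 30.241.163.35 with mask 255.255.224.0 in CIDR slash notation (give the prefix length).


Binary: 11111111.11111111.11100000.00000000
Count leading 1s
Prefix: /19


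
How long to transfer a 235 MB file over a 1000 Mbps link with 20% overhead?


Effective throughput = 1000 * (1 - 20/100) = 800 Mbps
File size in Mb = 235 * 8 = 1880 Mb
Time = 1880 / 800
Time = 2.35 seconds


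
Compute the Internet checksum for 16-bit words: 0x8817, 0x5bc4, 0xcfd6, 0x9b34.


Sum all words (with carry folding):
+ 0x8817 = 0x8817
+ 0x5bc4 = 0xe3db
+ 0xcfd6 = 0xb3b2
+ 0x9b34 = 0x4ee7
One's complement: ~0x4ee7
Checksum = 0xb118


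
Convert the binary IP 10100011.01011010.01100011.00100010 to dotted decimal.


10100011 = 163
01011010 = 90
01100011 = 99
00100010 = 34
IP: 163.90.99.34


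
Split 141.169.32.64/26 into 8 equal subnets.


New prefix = 26 + 3 = 29
Each subnet has 8 addresses
  141.169.32.64/29
  141.169.32.72/29
  141.169.32.80/29
  141.169.32.88/29
  141.169.32.96/29
  141.169.32.104/29
  141.169.32.112/29
  141.169.32.120/29
Subnets: 141.169.32.64/29, 141.169.32.72/29, 141.169.32.80/29, 141.169.32.88/29, 141.169.32.96/29, 141.169.32.104/29, 141.169.32.112/29, 141.169.32.120/29


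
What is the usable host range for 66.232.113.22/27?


Network: 66.232.113.0
Broadcast: 66.232.113.31
First usable = network + 1
Last usable = broadcast - 1
Range: 66.232.113.1 to 66.232.113.30


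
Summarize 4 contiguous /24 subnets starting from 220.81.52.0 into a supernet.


Original prefix: /24
Number of subnets: 4 = 2^2
New prefix = 24 - 2 = 22
Supernet: 220.81.52.0/22


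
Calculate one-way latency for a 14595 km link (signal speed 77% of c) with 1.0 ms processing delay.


Speed = 0.77 * 3e5 km/s = 231000 km/s
Propagation delay = 14595 / 231000 = 0.0632 s = 63.1818 ms
Processing delay = 1.0 ms
Total one-way latency = 64.1818 ms


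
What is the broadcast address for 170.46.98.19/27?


Network: 170.46.98.0/27
Host bits = 5
Set all host bits to 1:
Broadcast: 170.46.98.31


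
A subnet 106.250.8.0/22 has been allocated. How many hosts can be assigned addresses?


Host bits = 32 - 22 = 10
Total addresses = 2^10 = 1024
Usable = total - 2 (network and broadcast)
Usable hosts: 1022


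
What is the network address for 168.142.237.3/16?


IP:   10101000.10001110.11101101.00000011
Mask: 11111111.11111111.00000000.00000000
AND operation:
Net:  10101000.10001110.00000000.00000000
Network: 168.142.0.0/16


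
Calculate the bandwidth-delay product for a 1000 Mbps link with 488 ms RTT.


BDP = bandwidth * RTT
= 1000 Mbps * 488 ms
= 1000 * 1e6 * 488 / 1000 bits
= 488000000 bits
= 61000000 bytes
= 59570.3125 KB
BDP = 488000000 bits (61000000 bytes)


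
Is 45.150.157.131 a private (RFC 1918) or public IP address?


RFC 1918 private ranges:
  10.0.0.0/8 (10.0.0.0 - 10.255.255.255)
  172.16.0.0/12 (172.16.0.0 - 172.31.255.255)
  192.168.0.0/16 (192.168.0.0 - 192.168.255.255)
Public (not in any RFC 1918 range)


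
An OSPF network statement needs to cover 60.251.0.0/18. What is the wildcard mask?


Subnet mask: 255.255.192.0
Wildcard = 255.255.255.255 - subnet mask
255 - 255 = 0
255 - 255 = 0
255 - 192 = 63
255 - 0 = 255
Wildcard: 0.0.63.255


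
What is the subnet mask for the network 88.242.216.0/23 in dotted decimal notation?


/23 means 23 network bits, 9 host bits
Binary: 11111111111111111111111000000000
Mask: 255.255.254.0


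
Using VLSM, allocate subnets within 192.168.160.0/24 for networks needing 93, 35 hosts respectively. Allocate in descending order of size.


93 hosts -> /25 (126 usable): 192.168.160.0/25
35 hosts -> /26 (62 usable): 192.168.160.128/26
Allocation: 192.168.160.0/25 (93 hosts, 126 usable); 192.168.160.128/26 (35 hosts, 62 usable)


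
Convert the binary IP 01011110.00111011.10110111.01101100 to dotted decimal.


01011110 = 94
00111011 = 59
10110111 = 183
01101100 = 108
IP: 94.59.183.108


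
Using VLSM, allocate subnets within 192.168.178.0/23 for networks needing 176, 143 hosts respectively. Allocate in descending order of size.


176 hosts -> /24 (254 usable): 192.168.178.0/24
143 hosts -> /24 (254 usable): 192.168.179.0/24
Allocation: 192.168.178.0/24 (176 hosts, 254 usable); 192.168.179.0/24 (143 hosts, 254 usable)


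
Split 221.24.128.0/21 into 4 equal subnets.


New prefix = 21 + 2 = 23
Each subnet has 512 addresses
  221.24.128.0/23
  221.24.130.0/23
  221.24.132.0/23
  221.24.134.0/23
Subnets: 221.24.128.0/23, 221.24.130.0/23, 221.24.132.0/23, 221.24.134.0/23


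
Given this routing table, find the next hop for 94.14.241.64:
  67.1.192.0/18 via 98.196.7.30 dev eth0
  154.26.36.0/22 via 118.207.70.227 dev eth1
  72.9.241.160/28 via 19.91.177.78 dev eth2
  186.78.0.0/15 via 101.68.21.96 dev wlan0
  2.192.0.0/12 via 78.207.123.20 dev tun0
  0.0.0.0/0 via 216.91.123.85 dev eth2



Longest prefix match for 94.14.241.64:
  /18 67.1.192.0: no
  /22 154.26.36.0: no
  /28 72.9.241.160: no
  /15 186.78.0.0: no
  /12 2.192.0.0: no
  /0 0.0.0.0: MATCH
Selected: next-hop 216.91.123.85 via eth2 (matched /0)


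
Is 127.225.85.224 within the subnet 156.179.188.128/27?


Subnet network: 156.179.188.128
Test IP AND mask: 127.225.85.224
No, 127.225.85.224 is not in 156.179.188.128/27


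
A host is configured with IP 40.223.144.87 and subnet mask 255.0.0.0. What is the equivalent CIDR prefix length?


Binary: 11111111.00000000.00000000.00000000
Count leading 1s
Prefix: /8


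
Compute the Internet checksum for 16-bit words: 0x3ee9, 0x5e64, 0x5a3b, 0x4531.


Sum all words (with carry folding):
+ 0x3ee9 = 0x3ee9
+ 0x5e64 = 0x9d4d
+ 0x5a3b = 0xf788
+ 0x4531 = 0x3cba
One's complement: ~0x3cba
Checksum = 0xc345


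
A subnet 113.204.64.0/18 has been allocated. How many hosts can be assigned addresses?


Host bits = 32 - 18 = 14
Total addresses = 2^14 = 16384
Usable = total - 2 (network and broadcast)
Usable hosts: 16382


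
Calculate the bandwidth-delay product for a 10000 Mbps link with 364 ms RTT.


BDP = bandwidth * RTT
= 10000 Mbps * 364 ms
= 10000 * 1e6 * 364 / 1000 bits
= 3640000000 bits
= 455000000 bytes
= 444335.9375 KB
BDP = 3640000000 bits (455000000 bytes)


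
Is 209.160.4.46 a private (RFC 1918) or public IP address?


RFC 1918 private ranges:
  10.0.0.0/8 (10.0.0.0 - 10.255.255.255)
  172.16.0.0/12 (172.16.0.0 - 172.31.255.255)
  192.168.0.0/16 (192.168.0.0 - 192.168.255.255)
Public (not in any RFC 1918 range)


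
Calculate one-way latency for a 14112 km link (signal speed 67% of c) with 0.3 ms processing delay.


Speed = 0.67 * 3e5 km/s = 201000 km/s
Propagation delay = 14112 / 201000 = 0.0702 s = 70.209 ms
Processing delay = 0.3 ms
Total one-way latency = 70.509 ms


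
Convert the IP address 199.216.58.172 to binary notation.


199 = 11000111
216 = 11011000
58 = 00111010
172 = 10101100
Binary: 11000111.11011000.00111010.10101100


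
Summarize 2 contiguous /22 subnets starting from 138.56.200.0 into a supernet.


Original prefix: /22
Number of subnets: 2 = 2^1
New prefix = 22 - 1 = 21
Supernet: 138.56.200.0/21


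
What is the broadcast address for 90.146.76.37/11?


Network: 90.128.0.0/11
Host bits = 21
Set all host bits to 1:
Broadcast: 90.159.255.255


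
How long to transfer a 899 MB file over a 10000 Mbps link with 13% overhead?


Effective throughput = 10000 * (1 - 13/100) = 8700 Mbps
File size in Mb = 899 * 8 = 7192 Mb
Time = 7192 / 8700
Time = 0.8267 seconds


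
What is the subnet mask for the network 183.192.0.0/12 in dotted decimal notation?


/12 means 12 network bits, 20 host bits
Binary: 11111111111100000000000000000000
Mask: 255.240.0.0


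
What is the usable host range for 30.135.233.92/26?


Network: 30.135.233.64
Broadcast: 30.135.233.127
First usable = network + 1
Last usable = broadcast - 1
Range: 30.135.233.65 to 30.135.233.126


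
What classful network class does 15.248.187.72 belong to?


First octet: 15
Binary: 00001111
0xxxxxxx -> Class A (1-126)
Class A, default mask 255.0.0.0 (/8)


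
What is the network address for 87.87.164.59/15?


IP:   01010111.01010111.10100100.00111011
Mask: 11111111.11111110.00000000.00000000
AND operation:
Net:  01010111.01010110.00000000.00000000
Network: 87.86.0.0/15


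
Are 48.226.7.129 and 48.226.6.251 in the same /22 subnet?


Mask: 255.255.252.0
48.226.7.129 AND mask = 48.226.4.0
48.226.6.251 AND mask = 48.226.4.0
Yes, same subnet (48.226.4.0)


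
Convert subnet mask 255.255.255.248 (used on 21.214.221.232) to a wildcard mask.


Subnet mask: 255.255.255.248
Wildcard = 255.255.255.255 - subnet mask
255 - 255 = 0
255 - 255 = 0
255 - 255 = 0
255 - 248 = 7
Wildcard: 0.0.0.7


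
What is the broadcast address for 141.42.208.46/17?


Network: 141.42.128.0/17
Host bits = 15
Set all host bits to 1:
Broadcast: 141.42.255.255


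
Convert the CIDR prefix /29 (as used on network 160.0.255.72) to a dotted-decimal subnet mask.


/29 means 29 network bits, 3 host bits
Binary: 11111111111111111111111111111000
Mask: 255.255.255.248


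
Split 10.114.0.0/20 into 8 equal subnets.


New prefix = 20 + 3 = 23
Each subnet has 512 addresses
  10.114.0.0/23
  10.114.2.0/23
  10.114.4.0/23
  10.114.6.0/23
  10.114.8.0/23
  10.114.10.0/23
  10.114.12.0/23
  10.114.14.0/23
Subnets: 10.114.0.0/23, 10.114.2.0/23, 10.114.4.0/23, 10.114.6.0/23, 10.114.8.0/23, 10.114.10.0/23, 10.114.12.0/23, 10.114.14.0/23


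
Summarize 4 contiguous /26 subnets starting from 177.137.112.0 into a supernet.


Original prefix: /26
Number of subnets: 4 = 2^2
New prefix = 26 - 2 = 24
Supernet: 177.137.112.0/24


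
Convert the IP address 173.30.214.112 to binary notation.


173 = 10101101
30 = 00011110
214 = 11010110
112 = 01110000
Binary: 10101101.00011110.11010110.01110000


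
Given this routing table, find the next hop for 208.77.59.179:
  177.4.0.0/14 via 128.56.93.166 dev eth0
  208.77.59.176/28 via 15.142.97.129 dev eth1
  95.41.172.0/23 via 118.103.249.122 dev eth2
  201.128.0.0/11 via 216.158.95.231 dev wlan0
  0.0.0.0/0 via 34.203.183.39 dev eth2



Longest prefix match for 208.77.59.179:
  /14 177.4.0.0: no
  /28 208.77.59.176: MATCH
  /23 95.41.172.0: no
  /11 201.128.0.0: no
  /0 0.0.0.0: MATCH
Selected: next-hop 15.142.97.129 via eth1 (matched /28)


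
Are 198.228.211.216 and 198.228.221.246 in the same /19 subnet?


Mask: 255.255.224.0
198.228.211.216 AND mask = 198.228.192.0
198.228.221.246 AND mask = 198.228.192.0
Yes, same subnet (198.228.192.0)


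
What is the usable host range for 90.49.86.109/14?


Network: 90.48.0.0
Broadcast: 90.51.255.255
First usable = network + 1
Last usable = broadcast - 1
Range: 90.48.0.1 to 90.51.255.254


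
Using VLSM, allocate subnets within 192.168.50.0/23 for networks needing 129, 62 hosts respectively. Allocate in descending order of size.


129 hosts -> /24 (254 usable): 192.168.50.0/24
62 hosts -> /26 (62 usable): 192.168.51.0/26
Allocation: 192.168.50.0/24 (129 hosts, 254 usable); 192.168.51.0/26 (62 hosts, 62 usable)


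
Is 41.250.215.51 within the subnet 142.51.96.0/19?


Subnet network: 142.51.96.0
Test IP AND mask: 41.250.192.0
No, 41.250.215.51 is not in 142.51.96.0/19


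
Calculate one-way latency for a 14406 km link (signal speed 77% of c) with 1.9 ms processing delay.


Speed = 0.77 * 3e5 km/s = 231000 km/s
Propagation delay = 14406 / 231000 = 0.0624 s = 62.3636 ms
Processing delay = 1.9 ms
Total one-way latency = 64.2636 ms


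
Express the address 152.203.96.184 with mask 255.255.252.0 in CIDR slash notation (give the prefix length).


Binary: 11111111.11111111.11111100.00000000
Count leading 1s
Prefix: /22


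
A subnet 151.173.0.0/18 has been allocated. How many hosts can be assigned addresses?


Host bits = 32 - 18 = 14
Total addresses = 2^14 = 16384
Usable = total - 2 (network and broadcast)
Usable hosts: 16382


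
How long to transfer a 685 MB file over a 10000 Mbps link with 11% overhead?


Effective throughput = 10000 * (1 - 11/100) = 8900 Mbps
File size in Mb = 685 * 8 = 5480 Mb
Time = 5480 / 8900
Time = 0.6157 seconds


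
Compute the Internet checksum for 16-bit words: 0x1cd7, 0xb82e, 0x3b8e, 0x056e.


Sum all words (with carry folding):
+ 0x1cd7 = 0x1cd7
+ 0xb82e = 0xd505
+ 0x3b8e = 0x1094
+ 0x056e = 0x1602
One's complement: ~0x1602
Checksum = 0xe9fd


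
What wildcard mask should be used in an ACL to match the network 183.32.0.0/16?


Subnet mask: 255.255.0.0
Wildcard = 255.255.255.255 - subnet mask
255 - 255 = 0
255 - 255 = 0
255 - 0 = 255
255 - 0 = 255
Wildcard: 0.0.255.255


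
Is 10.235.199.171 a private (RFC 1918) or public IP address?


RFC 1918 private ranges:
  10.0.0.0/8 (10.0.0.0 - 10.255.255.255)
  172.16.0.0/12 (172.16.0.0 - 172.31.255.255)
  192.168.0.0/16 (192.168.0.0 - 192.168.255.255)
Private (in 10.0.0.0/8)


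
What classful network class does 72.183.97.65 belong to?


First octet: 72
Binary: 01001000
0xxxxxxx -> Class A (1-126)
Class A, default mask 255.0.0.0 (/8)


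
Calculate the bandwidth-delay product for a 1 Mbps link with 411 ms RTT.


BDP = bandwidth * RTT
= 1 Mbps * 411 ms
= 1 * 1e6 * 411 / 1000 bits
= 411000 bits
= 51375 bytes
= 50.1709 KB
BDP = 411000 bits (51375 bytes)


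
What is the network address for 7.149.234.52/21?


IP:   00000111.10010101.11101010.00110100
Mask: 11111111.11111111.11111000.00000000
AND operation:
Net:  00000111.10010101.11101000.00000000
Network: 7.149.232.0/21


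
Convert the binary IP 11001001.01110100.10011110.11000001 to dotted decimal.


11001001 = 201
01110100 = 116
10011110 = 158
11000001 = 193
IP: 201.116.158.193


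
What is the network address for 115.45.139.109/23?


IP:   01110011.00101101.10001011.01101101
Mask: 11111111.11111111.11111110.00000000
AND operation:
Net:  01110011.00101101.10001010.00000000
Network: 115.45.138.0/23


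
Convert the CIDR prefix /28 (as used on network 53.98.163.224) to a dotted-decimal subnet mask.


/28 means 28 network bits, 4 host bits
Binary: 11111111111111111111111111110000
Mask: 255.255.255.240


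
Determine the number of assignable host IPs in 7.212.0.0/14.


Host bits = 32 - 14 = 18
Total addresses = 2^18 = 262144
Usable = total - 2 (network and broadcast)
Usable hosts: 262142


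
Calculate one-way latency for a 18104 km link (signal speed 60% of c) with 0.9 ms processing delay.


Speed = 0.6 * 3e5 km/s = 180000 km/s
Propagation delay = 18104 / 180000 = 0.1006 s = 100.5778 ms
Processing delay = 0.9 ms
Total one-way latency = 101.4778 ms


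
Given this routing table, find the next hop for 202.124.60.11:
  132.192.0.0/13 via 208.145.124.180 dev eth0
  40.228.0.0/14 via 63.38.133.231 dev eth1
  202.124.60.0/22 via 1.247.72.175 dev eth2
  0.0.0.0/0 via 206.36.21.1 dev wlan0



Longest prefix match for 202.124.60.11:
  /13 132.192.0.0: no
  /14 40.228.0.0: no
  /22 202.124.60.0: MATCH
  /0 0.0.0.0: MATCH
Selected: next-hop 1.247.72.175 via eth2 (matched /22)


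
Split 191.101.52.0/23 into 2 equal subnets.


New prefix = 23 + 1 = 24
Each subnet has 256 addresses
  191.101.52.0/24
  191.101.53.0/24
Subnets: 191.101.52.0/24, 191.101.53.0/24


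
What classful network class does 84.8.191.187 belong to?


First octet: 84
Binary: 01010100
0xxxxxxx -> Class A (1-126)
Class A, default mask 255.0.0.0 (/8)


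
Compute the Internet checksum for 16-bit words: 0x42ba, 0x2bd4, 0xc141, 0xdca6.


Sum all words (with carry folding):
+ 0x42ba = 0x42ba
+ 0x2bd4 = 0x6e8e
+ 0xc141 = 0x2fd0
+ 0xdca6 = 0x0c77
One's complement: ~0x0c77
Checksum = 0xf388


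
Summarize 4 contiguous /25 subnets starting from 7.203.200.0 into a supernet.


Original prefix: /25
Number of subnets: 4 = 2^2
New prefix = 25 - 2 = 23
Supernet: 7.203.200.0/23


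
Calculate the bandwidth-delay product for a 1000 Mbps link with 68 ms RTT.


BDP = bandwidth * RTT
= 1000 Mbps * 68 ms
= 1000 * 1e6 * 68 / 1000 bits
= 68000000 bits
= 8500000 bytes
= 8300.7812 KB
BDP = 68000000 bits (8500000 bytes)


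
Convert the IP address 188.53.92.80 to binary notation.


188 = 10111100
53 = 00110101
92 = 01011100
80 = 01010000
Binary: 10111100.00110101.01011100.01010000


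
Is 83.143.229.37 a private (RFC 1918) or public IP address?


RFC 1918 private ranges:
  10.0.0.0/8 (10.0.0.0 - 10.255.255.255)
  172.16.0.0/12 (172.16.0.0 - 172.31.255.255)
  192.168.0.0/16 (192.168.0.0 - 192.168.255.255)
Public (not in any RFC 1918 range)


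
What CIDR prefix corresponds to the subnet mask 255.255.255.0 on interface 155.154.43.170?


Binary: 11111111.11111111.11111111.00000000
Count leading 1s
Prefix: /24


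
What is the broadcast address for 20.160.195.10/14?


Network: 20.160.0.0/14
Host bits = 18
Set all host bits to 1:
Broadcast: 20.163.255.255


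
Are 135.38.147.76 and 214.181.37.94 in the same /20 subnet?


Mask: 255.255.240.0
135.38.147.76 AND mask = 135.38.144.0
214.181.37.94 AND mask = 214.181.32.0
No, different subnets (135.38.144.0 vs 214.181.32.0)


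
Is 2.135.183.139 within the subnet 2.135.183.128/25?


Subnet network: 2.135.183.128
Test IP AND mask: 2.135.183.128
Yes, 2.135.183.139 is in 2.135.183.128/25


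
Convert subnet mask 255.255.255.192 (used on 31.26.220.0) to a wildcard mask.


Subnet mask: 255.255.255.192
Wildcard = 255.255.255.255 - subnet mask
255 - 255 = 0
255 - 255 = 0
255 - 255 = 0
255 - 192 = 63
Wildcard: 0.0.0.63


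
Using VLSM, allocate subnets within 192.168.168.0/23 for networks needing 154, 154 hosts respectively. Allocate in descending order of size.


154 hosts -> /24 (254 usable): 192.168.168.0/24
154 hosts -> /24 (254 usable): 192.168.169.0/24
Allocation: 192.168.168.0/24 (154 hosts, 254 usable); 192.168.169.0/24 (154 hosts, 254 usable)


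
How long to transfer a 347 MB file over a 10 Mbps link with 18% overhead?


Effective throughput = 10 * (1 - 18/100) = 8.2 Mbps
File size in Mb = 347 * 8 = 2776 Mb
Time = 2776 / 8.2
Time = 338.5366 seconds


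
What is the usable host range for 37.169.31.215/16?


Network: 37.169.0.0
Broadcast: 37.169.255.255
First usable = network + 1
Last usable = broadcast - 1
Range: 37.169.0.1 to 37.169.255.254


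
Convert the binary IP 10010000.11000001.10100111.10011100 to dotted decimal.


10010000 = 144
11000001 = 193
10100111 = 167
10011100 = 156
IP: 144.193.167.156


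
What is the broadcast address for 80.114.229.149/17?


Network: 80.114.128.0/17
Host bits = 15
Set all host bits to 1:
Broadcast: 80.114.255.255


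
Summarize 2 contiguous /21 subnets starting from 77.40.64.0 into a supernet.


Original prefix: /21
Number of subnets: 2 = 2^1
New prefix = 21 - 1 = 20
Supernet: 77.40.64.0/20


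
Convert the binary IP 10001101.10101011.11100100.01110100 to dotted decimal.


10001101 = 141
10101011 = 171
11100100 = 228
01110100 = 116
IP: 141.171.228.116


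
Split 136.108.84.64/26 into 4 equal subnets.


New prefix = 26 + 2 = 28
Each subnet has 16 addresses
  136.108.84.64/28
  136.108.84.80/28
  136.108.84.96/28
  136.108.84.112/28
Subnets: 136.108.84.64/28, 136.108.84.80/28, 136.108.84.96/28, 136.108.84.112/28


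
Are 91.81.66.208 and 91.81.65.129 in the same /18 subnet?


Mask: 255.255.192.0
91.81.66.208 AND mask = 91.81.64.0
91.81.65.129 AND mask = 91.81.64.0
Yes, same subnet (91.81.64.0)


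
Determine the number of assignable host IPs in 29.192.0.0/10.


Host bits = 32 - 10 = 22
Total addresses = 2^22 = 4194304
Usable = total - 2 (network and broadcast)
Usable hosts: 4194302


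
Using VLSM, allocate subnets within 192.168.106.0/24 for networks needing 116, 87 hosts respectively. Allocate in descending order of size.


116 hosts -> /25 (126 usable): 192.168.106.0/25
87 hosts -> /25 (126 usable): 192.168.106.128/25
Allocation: 192.168.106.0/25 (116 hosts, 126 usable); 192.168.106.128/25 (87 hosts, 126 usable)


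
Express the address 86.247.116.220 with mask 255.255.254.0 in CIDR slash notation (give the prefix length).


Binary: 11111111.11111111.11111110.00000000
Count leading 1s
Prefix: /23


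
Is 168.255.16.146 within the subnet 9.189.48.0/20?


Subnet network: 9.189.48.0
Test IP AND mask: 168.255.16.0
No, 168.255.16.146 is not in 9.189.48.0/20


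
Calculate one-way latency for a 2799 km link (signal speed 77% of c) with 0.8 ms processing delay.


Speed = 0.77 * 3e5 km/s = 231000 km/s
Propagation delay = 2799 / 231000 = 0.0121 s = 12.1169 ms
Processing delay = 0.8 ms
Total one-way latency = 12.9169 ms
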